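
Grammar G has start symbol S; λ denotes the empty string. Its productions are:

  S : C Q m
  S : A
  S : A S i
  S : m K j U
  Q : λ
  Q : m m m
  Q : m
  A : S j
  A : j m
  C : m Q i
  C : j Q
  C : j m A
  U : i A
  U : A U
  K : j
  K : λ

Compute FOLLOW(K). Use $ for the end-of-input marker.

{ j }

In S : m K j U: add FIRST(j U) = { j }.
Union: FOLLOW(K) = { j }.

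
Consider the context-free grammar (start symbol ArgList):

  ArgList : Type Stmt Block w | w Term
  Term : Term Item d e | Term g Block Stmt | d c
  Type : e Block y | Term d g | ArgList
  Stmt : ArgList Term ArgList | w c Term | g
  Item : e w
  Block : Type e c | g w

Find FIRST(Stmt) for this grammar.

{ d, e, g, w }

From Stmt : ArgList Term ArgList: add FIRST(ArgList) = { d, e, w }.
Stmt : w c Term contributes {w}.
Stmt : g contributes {g}.
Union: FIRST(Stmt) = { d, e, g, w }.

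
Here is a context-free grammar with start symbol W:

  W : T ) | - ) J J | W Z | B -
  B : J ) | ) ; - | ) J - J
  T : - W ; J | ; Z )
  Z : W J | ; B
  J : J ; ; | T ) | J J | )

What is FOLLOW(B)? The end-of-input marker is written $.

{ $, ), -, ; }

In W : B -: add FIRST(-) = { - }.
In Z : ; B: B is at the end, add FOLLOW(Z) = { $, ), -, ; }.
Union: FOLLOW(B) = { $, ), -, ; }.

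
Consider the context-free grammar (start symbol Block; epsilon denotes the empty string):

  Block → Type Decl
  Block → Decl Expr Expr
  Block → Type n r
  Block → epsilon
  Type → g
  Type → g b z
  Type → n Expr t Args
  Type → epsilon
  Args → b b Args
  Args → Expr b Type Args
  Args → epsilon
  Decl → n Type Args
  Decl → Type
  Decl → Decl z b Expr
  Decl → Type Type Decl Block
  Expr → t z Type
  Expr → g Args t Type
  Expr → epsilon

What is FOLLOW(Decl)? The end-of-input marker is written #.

In Block → Type Decl: Decl is at the end, add FOLLOW(Block) = { #, g, n, t, z }.
In Block → Decl Expr Expr: add FIRST(Expr Expr)\{epsilon} = { g, t }.
  Since Expr Expr is nullable, also add FOLLOW(Block) = { #, g, n, t, z }.
In Decl → Decl z b Expr: add FIRST(z b Expr) = { z }.
In Decl → Type Type Decl Block: add FIRST(Block)\{epsilon} = { g, n, t, z }.
  Since Block is nullable, also add FOLLOW(Decl) = { #, g, n, t, z }.
Union: FOLLOW(Decl) = { #, g, n, t, z }.

{ #, g, n, t, z }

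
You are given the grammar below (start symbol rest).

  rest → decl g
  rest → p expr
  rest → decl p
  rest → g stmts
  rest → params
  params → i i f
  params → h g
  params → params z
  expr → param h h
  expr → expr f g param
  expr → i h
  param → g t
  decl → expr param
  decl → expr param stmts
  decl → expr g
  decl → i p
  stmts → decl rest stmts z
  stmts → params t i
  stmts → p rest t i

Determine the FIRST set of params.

{ h, i }

params → i i f contributes {i}.
params → h g contributes {h}.
From params → params z: add FIRST(params) = { h, i }.
Union: FIRST(params) = { h, i }.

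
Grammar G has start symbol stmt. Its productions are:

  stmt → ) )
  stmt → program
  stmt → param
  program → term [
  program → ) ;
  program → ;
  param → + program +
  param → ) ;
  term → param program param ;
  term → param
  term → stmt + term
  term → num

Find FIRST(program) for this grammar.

From program → term [: add FIRST(term) = { ), +, ;, num }.
program → ) ; contributes {)}.
program → ; contributes {;}.
Union: FIRST(program) = { ), +, ;, num }.

{ ), +, ;, num }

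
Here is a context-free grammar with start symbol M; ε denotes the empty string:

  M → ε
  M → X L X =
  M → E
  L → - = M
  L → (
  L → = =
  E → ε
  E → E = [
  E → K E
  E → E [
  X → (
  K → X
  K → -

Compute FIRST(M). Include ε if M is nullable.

M → ε contributes ε.
From M → X L X =: add FIRST(X) = { ( }.
From M → E: add FIRST(E) = { (, -, =, [, ε } (including ε since E is nullable).
Union: FIRST(M) = { (, -, =, [, ε }.

{ (, -, =, [, ε }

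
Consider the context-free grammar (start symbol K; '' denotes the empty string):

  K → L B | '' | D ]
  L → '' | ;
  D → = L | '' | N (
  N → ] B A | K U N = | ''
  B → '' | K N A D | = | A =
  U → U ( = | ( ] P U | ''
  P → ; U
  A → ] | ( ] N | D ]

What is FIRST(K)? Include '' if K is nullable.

{ (, ;, =, ], '' }

From K → L B: L, B nullable, take FIRST(L) ∪ FIRST(B) = { (, ;, =, ] }; also '' since the whole RHS is nullable.
K → '' contributes ''.
From K → D ]: D nullable, take FIRST(D) ∪ {]} = { (, ;, =, ] }.
Union: FIRST(K) = { (, ;, =, ], '' }.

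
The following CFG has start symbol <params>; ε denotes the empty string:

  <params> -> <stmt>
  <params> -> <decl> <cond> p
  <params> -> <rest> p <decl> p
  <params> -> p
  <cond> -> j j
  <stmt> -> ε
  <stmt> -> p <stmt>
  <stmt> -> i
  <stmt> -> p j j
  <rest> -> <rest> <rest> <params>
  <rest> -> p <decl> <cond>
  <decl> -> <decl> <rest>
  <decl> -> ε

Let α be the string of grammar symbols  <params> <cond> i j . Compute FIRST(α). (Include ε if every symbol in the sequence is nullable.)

Add FIRST(<params>)\{ε} = { i, j, p }; <params> is nullable, continue.
Add FIRST(<cond>) = { j }; <cond> is not nullable, stop.

{ i, j, p }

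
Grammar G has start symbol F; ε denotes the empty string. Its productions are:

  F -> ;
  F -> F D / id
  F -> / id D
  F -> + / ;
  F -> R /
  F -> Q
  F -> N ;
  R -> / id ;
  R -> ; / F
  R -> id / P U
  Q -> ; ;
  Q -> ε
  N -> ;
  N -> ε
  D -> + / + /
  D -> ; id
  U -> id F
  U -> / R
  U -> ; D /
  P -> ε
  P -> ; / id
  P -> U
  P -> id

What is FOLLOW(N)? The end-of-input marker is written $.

In F -> N ;: add FIRST(;) = { ; }.
Union: FOLLOW(N) = { ; }.

{ ; }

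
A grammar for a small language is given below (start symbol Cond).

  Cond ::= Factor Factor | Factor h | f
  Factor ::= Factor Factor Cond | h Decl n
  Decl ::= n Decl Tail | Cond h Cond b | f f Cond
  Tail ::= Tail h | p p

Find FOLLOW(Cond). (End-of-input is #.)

{ #, b, f, h, n, p }

Cond is the start symbol, so # ∈ FOLLOW(Cond).
In Factor ::= Factor Factor Cond: Cond is at the end, add FOLLOW(Factor) = { #, b, f, h, n, p }.
In Decl ::= Cond h Cond b: add FIRST(h Cond b) = { h }.
In Decl ::= Cond h Cond b: add FIRST(b) = { b }.
In Decl ::= f f Cond: Cond is at the end, add FOLLOW(Decl) = { n, p }.
Union: FOLLOW(Cond) = { #, b, f, h, n, p }.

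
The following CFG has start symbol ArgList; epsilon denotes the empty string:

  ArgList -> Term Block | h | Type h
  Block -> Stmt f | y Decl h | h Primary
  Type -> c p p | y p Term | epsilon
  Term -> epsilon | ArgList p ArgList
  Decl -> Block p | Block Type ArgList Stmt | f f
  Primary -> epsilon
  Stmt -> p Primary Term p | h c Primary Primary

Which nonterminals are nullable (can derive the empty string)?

Directly nullable (have an epsilon-production): Type, Term, Primary.
No other nonterminal has a production whose RHS symbols are all nullable.

{ Primary, Term, Type }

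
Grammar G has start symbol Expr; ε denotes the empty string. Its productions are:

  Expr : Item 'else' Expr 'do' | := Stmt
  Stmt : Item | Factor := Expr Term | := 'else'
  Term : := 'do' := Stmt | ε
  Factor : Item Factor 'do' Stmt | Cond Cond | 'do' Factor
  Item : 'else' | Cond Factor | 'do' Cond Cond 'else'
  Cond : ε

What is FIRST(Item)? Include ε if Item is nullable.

Item : 'else' contributes {'else'}.
From Item : Cond Factor: Cond, Factor nullable, take FIRST(Cond) ∪ FIRST(Factor) = { 'do', 'else' }; also ε since the whole RHS is nullable.
Item : 'do' Cond Cond 'else' contributes {'do'}.
Union: FIRST(Item) = { 'do', 'else', ε }.

{ 'do', 'else', ε }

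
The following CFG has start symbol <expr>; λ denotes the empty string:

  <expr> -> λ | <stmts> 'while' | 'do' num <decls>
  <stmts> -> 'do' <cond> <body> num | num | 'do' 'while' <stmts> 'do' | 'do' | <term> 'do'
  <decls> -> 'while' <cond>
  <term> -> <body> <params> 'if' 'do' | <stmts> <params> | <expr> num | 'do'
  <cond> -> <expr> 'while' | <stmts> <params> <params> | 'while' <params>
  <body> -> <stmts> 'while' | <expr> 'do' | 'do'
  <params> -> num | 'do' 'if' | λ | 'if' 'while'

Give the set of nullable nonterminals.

Directly nullable (have an λ-production): <expr>, <params>.
No other nonterminal has a production whose RHS symbols are all nullable.

{ <expr>, <params> }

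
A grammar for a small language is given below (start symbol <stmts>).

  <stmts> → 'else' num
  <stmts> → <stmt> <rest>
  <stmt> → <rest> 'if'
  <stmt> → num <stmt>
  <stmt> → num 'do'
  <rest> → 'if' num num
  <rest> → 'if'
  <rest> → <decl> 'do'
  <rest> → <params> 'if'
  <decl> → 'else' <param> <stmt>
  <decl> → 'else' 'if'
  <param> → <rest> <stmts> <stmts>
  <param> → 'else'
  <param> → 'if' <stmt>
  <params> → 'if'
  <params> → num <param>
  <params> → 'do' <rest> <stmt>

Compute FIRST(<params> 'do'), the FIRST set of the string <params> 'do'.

{ 'do', 'if', num }

Add FIRST(<params>) = { 'do', 'if', num }; <params> is not nullable, stop.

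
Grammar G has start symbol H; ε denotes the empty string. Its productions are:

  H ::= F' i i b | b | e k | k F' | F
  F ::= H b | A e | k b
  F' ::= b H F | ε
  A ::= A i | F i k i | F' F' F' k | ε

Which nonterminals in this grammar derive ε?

Directly nullable (have an ε-production): F', A.
No other nonterminal has a production whose RHS symbols are all nullable.

{ A, F' }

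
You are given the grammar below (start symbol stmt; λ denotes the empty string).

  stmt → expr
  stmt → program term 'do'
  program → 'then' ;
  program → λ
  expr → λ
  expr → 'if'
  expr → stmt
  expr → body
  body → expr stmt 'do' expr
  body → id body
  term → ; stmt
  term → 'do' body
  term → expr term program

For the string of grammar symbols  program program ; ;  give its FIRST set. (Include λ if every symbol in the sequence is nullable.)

Add FIRST(program)\{λ} = { 'then' }; program is nullable, continue.
Add FIRST(program)\{λ} = { 'then' }; program is nullable, continue.
; is a terminal; add {;} and stop.

{ 'then', ; }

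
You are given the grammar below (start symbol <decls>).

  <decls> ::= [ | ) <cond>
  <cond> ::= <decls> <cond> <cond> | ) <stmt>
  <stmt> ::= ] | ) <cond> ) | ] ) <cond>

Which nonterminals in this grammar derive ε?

No nonterminal has an empty production or an RHS whose symbols are all nullable.

{ } (none)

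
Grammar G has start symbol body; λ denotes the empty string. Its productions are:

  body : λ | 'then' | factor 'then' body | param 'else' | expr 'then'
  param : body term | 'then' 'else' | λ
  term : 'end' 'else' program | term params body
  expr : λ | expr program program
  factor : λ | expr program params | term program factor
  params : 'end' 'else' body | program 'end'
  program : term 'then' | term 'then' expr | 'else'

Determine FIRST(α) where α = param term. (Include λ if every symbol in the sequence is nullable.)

Add FIRST(param)\{λ} = { 'else', 'end', 'then' }; param is nullable, continue.
Add FIRST(term) = { 'end' }; term is not nullable, stop.

{ 'else', 'end', 'then' }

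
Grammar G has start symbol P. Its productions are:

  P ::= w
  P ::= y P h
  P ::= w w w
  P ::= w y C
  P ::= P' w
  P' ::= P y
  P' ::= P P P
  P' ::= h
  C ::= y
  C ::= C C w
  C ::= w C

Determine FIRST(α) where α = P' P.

Add FIRST(P') = { h, w, y }; P' is not nullable, stop.

{ h, w, y }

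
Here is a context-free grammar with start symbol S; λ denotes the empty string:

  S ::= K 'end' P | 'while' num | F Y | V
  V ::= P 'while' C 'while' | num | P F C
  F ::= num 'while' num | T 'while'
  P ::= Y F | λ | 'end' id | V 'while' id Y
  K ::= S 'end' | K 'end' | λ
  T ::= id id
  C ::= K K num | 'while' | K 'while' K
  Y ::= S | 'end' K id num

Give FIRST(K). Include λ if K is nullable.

{ 'end', 'while', id, num, λ }

From K ::= S 'end': add FIRST(S) = { 'end', 'while', id, num }.
From K ::= K 'end': K nullable, take FIRST(K) ∪ {'end'} = { 'end', 'while', id, num }.
K ::= λ contributes λ.
Union: FIRST(K) = { 'end', 'while', id, num, λ }.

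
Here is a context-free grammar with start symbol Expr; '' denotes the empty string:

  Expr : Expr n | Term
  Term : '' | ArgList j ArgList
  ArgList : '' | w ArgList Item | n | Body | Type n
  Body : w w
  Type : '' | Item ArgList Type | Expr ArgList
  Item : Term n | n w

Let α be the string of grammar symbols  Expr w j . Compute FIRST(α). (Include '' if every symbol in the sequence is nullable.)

{ j, n, w }

Add FIRST(Expr)\{''} = { j, n, w }; Expr is nullable, continue.
w is a terminal; add {w} and stop.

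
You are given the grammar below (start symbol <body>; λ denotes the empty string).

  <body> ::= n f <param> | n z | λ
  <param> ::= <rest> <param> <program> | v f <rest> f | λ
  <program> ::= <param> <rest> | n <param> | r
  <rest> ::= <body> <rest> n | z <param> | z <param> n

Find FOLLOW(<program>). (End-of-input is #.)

{ #, f, n, r, v, z }

In <param> ::= <rest> <param> <program>: <program> is at the end, add FOLLOW(<param>) = { #, f, n, r, v, z }.
Union: FOLLOW(<program>) = { #, f, n, r, v, z }.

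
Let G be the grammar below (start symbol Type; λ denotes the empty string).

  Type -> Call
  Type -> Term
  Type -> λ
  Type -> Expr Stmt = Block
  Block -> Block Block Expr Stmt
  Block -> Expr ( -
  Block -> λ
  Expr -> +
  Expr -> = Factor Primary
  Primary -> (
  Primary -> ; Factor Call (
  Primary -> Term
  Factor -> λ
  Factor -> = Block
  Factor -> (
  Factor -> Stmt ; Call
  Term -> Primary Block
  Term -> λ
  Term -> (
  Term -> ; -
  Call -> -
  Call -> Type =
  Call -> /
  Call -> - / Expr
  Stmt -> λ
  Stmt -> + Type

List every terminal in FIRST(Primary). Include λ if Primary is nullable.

Primary -> ( contributes {(}.
Primary -> ; Factor Call ( contributes {;}.
From Primary -> Term: add FIRST(Term) = { (, +, ;, =, λ } (including λ since Term is nullable).
Union: FIRST(Primary) = { (, +, ;, =, λ }.

{ (, +, ;, =, λ }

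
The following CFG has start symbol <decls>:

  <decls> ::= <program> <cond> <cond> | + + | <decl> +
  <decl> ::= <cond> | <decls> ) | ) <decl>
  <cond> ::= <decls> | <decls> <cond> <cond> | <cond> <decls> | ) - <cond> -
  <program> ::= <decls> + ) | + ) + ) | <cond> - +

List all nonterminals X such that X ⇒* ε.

No nonterminal has an empty production or an RHS whose symbols are all nullable.

{ } (none)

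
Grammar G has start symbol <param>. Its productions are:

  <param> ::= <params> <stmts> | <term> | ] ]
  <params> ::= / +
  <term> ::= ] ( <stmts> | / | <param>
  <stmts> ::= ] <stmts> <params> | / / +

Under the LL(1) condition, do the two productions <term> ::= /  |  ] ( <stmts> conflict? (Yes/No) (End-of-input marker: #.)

FIRST(/) = { / } and FIRST(] ( <stmts>) = { ] }.
The FIRST sets are disjoint and neither alternative is nullable — no conflict.

No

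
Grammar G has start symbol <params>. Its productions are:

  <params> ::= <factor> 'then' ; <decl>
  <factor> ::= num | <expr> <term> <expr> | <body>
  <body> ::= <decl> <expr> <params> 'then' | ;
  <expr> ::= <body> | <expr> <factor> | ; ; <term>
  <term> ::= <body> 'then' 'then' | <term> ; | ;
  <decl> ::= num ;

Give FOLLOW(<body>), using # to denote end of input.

{ 'then', ;, num }

In <factor> ::= <body>: <body> is at the end, add FOLLOW(<factor>) = { 'then', ;, num }.
In <expr> ::= <body>: <body> is at the end, add FOLLOW(<expr>) = { 'then', ;, num }.
In <term> ::= <body> 'then' 'then': add FIRST('then' 'then') = { 'then' }.
Union: FOLLOW(<body>) = { 'then', ;, num }.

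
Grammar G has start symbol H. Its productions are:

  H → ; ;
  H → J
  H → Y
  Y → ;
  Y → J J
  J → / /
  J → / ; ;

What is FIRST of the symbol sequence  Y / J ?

{ /, ; }

Add FIRST(Y) = { /, ; }; Y is not nullable, stop.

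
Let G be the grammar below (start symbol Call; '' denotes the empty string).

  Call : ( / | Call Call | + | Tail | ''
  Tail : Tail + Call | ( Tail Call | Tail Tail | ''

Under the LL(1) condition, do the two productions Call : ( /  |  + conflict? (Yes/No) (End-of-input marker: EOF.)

FIRST(( /) = { ( } and FIRST(+) = { + }.
The FIRST sets are disjoint and neither alternative is nullable — no conflict.

No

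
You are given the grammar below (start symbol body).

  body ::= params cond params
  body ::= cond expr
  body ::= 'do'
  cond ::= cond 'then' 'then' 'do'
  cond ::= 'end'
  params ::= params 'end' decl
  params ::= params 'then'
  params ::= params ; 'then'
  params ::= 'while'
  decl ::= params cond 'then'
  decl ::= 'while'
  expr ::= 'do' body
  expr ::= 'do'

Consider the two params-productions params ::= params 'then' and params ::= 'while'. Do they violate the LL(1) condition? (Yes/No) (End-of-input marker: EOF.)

FIRST(params 'then') = { 'while' } and FIRST('while') = { 'while' }.
Both contain 'while', so the two alternatives are not disjoint — LL(1) conflict.

Yes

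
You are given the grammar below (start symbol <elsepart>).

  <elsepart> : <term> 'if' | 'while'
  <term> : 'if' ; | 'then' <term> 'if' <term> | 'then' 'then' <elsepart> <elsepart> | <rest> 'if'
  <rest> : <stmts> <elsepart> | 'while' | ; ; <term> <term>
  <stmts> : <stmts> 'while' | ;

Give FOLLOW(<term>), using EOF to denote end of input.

In <elsepart> : <term> 'if': add FIRST('if') = { 'if' }.
In <term> : 'then' <term> 'if' <term>: add FIRST('if' <term>) = { 'if' }.
In <term> : 'then' <term> 'if' <term>: <term> is at the end, add FOLLOW(<term>) = { 'if', 'then', 'while', ; }.
In <rest> : ; ; <term> <term>: add FIRST(<term>) = { 'if', 'then', 'while', ; }.
In <rest> : ; ; <term> <term>: <term> is at the end, add FOLLOW(<rest>) = { 'if' }.
Union: FOLLOW(<term>) = { 'if', 'then', 'while', ; }.

{ 'if', 'then', 'while', ; }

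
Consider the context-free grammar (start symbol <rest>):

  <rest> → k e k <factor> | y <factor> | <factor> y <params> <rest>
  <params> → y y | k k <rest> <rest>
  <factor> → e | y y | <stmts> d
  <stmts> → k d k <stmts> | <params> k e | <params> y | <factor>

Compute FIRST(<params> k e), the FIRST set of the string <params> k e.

{ k, y }

Add FIRST(<params>) = { k, y }; <params> is not nullable, stop.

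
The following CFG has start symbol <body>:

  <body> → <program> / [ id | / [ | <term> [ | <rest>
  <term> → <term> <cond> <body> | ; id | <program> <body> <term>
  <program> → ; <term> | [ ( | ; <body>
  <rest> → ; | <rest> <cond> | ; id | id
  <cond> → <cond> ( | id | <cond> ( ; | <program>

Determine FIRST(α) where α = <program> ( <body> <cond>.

{ ;, [ }

Add FIRST(<program>) = { ;, [ }; <program> is not nullable, stop.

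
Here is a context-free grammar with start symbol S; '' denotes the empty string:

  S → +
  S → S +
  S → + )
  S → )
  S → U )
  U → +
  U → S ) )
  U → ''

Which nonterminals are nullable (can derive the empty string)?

Directly nullable (have an ''-production): U.
No other nonterminal has a production whose RHS symbols are all nullable.

{ U }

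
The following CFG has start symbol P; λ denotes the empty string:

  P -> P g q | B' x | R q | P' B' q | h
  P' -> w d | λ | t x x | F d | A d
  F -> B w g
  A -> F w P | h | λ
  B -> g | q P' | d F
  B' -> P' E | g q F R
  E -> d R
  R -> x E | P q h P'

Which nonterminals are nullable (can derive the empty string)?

Directly nullable (have an λ-production): P', A.
No other nonterminal has a production whose RHS symbols are all nullable.

{ A, P' }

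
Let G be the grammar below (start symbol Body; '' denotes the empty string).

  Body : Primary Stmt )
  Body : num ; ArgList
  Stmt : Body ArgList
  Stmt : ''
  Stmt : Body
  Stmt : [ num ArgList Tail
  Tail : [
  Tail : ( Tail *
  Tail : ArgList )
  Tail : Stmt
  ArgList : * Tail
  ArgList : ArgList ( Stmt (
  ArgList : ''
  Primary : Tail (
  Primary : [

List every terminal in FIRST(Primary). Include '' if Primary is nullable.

{ (, ), *, [, num }

From Primary : Tail (: Tail nullable, take FIRST(Tail) ∪ {(} = { (, ), *, [, num }.
Primary : [ contributes {[}.
Union: FIRST(Primary) = { (, ), *, [, num }.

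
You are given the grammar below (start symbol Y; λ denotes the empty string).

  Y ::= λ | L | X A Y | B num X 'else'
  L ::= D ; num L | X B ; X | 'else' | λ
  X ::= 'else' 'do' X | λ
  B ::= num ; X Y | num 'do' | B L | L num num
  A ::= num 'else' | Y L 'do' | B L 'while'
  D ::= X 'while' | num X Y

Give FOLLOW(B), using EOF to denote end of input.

{ 'else', 'while', ;, num }

In Y ::= B num X 'else': add FIRST(num X 'else') = { num }.
In L ::= X B ; X: add FIRST(; X) = { ; }.
In B ::= B L: add FIRST(L)\{λ} = { 'else', 'while', num }.
  Since L is nullable, also add FOLLOW(B) = { 'else', 'while', ;, num }.
In A ::= B L 'while': add FIRST(L 'while') = { 'else', 'while', num }.
Union: FOLLOW(B) = { 'else', 'while', ;, num }.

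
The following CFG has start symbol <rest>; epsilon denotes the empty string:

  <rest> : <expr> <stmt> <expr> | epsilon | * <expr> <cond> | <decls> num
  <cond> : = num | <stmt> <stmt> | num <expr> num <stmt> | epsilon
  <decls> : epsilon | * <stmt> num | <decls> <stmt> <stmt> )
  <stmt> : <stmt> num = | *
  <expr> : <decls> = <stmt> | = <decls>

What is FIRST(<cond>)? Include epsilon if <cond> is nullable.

{ *, =, num, epsilon }

<cond> : = num contributes {=}.
From <cond> : <stmt> <stmt>: add FIRST(<stmt>) = { * }.
<cond> : num <expr> num <stmt> contributes {num}.
<cond> : epsilon contributes epsilon.
Union: FIRST(<cond>) = { *, =, num, epsilon }.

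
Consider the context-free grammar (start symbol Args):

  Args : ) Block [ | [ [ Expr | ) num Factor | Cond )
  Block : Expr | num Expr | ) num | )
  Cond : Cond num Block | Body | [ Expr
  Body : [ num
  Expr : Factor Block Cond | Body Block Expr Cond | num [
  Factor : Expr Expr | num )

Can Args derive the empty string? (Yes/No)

No nonterminal in this grammar is nullable.
No production of Args has an RHS whose symbols are all nullable, so Args is not nullable.

No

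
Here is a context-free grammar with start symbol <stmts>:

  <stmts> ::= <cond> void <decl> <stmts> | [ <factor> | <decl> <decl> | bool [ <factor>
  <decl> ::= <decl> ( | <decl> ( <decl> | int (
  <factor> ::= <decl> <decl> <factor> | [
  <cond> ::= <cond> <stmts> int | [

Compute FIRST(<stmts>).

{ [, bool, int }

From <stmts> ::= <cond> void <decl> <stmts>: add FIRST(<cond>) = { [ }.
<stmts> ::= [ <factor> contributes {[}.
From <stmts> ::= <decl> <decl>: add FIRST(<decl>) = { int }.
<stmts> ::= bool [ <factor> contributes {bool}.
Union: FIRST(<stmts>) = { [, bool, int }.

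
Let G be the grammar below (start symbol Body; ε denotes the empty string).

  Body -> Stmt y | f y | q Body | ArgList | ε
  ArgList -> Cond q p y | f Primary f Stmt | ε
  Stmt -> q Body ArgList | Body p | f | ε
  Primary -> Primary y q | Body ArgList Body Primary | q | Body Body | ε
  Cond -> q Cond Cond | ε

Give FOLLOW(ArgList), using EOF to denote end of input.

{ EOF, f, p, q, y }

In Body -> ArgList: ArgList is at the end, add FOLLOW(Body) = { EOF, f, p, q, y }.
In Stmt -> q Body ArgList: ArgList is at the end, add FOLLOW(Stmt) = { EOF, f, p, q, y }.
In Primary -> Body ArgList Body Primary: add FIRST(Body Primary)\{ε} = { f, p, q, y }.
  Since Body Primary is nullable, also add FOLLOW(Primary) = { f, y }.
Union: FOLLOW(ArgList) = { EOF, f, p, q, y }.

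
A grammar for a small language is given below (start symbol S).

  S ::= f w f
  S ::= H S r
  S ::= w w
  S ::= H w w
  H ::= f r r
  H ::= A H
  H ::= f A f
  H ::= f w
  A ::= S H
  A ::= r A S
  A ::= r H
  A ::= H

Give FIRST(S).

{ f, r, w }

S ::= f w f contributes {f}.
From S ::= H S r: add FIRST(H) = { f, r, w }.
S ::= w w contributes {w}.
From S ::= H w w: add FIRST(H) = { f, r, w }.
Union: FIRST(S) = { f, r, w }.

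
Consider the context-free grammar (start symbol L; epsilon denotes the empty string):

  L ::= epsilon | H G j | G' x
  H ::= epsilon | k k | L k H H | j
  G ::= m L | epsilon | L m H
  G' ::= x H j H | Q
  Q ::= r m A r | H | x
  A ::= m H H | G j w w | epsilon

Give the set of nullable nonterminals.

{ A, G, G', H, L, Q }

Directly nullable (have an epsilon-production): L, H, G, A.
Q ::= H with every symbol nullable, so Q is nullable.
G' ::= Q with every symbol nullable, so G' is nullable.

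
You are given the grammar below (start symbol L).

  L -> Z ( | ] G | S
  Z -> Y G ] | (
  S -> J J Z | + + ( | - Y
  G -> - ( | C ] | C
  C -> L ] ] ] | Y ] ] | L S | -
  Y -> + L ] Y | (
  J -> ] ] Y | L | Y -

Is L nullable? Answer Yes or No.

No nonterminal in this grammar is nullable.
No production of L has an RHS whose symbols are all nullable, so L is not nullable.

No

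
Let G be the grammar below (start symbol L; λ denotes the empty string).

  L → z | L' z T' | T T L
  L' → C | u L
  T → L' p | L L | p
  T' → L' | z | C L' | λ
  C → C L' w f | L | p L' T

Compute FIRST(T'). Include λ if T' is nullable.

From T' → L': add FIRST(L') = { p, u, z }.
T' → z contributes {z}.
From T' → C L': add FIRST(C) = { p, u, z }.
T' → λ contributes λ.
Union: FIRST(T') = { p, u, z, λ }.

{ p, u, z, λ }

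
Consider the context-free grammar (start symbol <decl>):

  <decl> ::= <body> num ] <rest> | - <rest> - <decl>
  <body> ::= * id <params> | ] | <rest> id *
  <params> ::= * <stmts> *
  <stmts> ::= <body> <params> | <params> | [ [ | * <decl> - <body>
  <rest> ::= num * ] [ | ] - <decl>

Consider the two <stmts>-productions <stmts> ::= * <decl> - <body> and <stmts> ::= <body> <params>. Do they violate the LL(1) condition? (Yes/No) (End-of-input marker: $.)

Yes

FIRST(* <decl> - <body>) = { * } and FIRST(<body> <params>) = { *, ], num }.
Both contain *, so the two alternatives are not disjoint — LL(1) conflict.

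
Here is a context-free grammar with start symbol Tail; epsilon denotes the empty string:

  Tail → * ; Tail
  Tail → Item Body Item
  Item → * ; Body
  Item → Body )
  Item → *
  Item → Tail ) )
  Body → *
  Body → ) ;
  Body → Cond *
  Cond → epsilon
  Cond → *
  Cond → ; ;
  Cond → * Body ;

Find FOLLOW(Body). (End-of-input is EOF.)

{ EOF, ), *, ; }

In Tail → Item Body Item: add FIRST(Item) = { ), *, ; }.
In Item → * ; Body: Body is at the end, add FOLLOW(Item) = { EOF, ), *, ; }.
In Item → Body ): add FIRST()) = { ) }.
In Cond → * Body ;: add FIRST(;) = { ; }.
Union: FOLLOW(Body) = { EOF, ), *, ; }.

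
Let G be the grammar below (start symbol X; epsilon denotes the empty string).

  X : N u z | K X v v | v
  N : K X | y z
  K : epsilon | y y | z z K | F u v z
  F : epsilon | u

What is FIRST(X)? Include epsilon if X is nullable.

From X : N u z: add FIRST(N) = { u, v, y, z }.
From X : K X v v: K nullable, take FIRST(K) ∪ FIRST(X) = { u, v, y, z }.
X : v contributes {v}.
Union: FIRST(X) = { u, v, y, z }.

{ u, v, y, z }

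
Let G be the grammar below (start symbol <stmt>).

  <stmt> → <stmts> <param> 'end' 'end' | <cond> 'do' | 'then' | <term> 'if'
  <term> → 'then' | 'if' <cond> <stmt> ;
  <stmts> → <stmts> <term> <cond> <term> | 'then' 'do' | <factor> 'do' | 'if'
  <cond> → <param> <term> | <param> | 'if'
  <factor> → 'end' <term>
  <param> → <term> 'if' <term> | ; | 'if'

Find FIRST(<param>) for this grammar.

{ 'if', 'then', ; }

From <param> → <term> 'if' <term>: add FIRST(<term>) = { 'if', 'then' }.
<param> → ; contributes {;}.
<param> → 'if' contributes {'if'}.
Union: FIRST(<param>) = { 'if', 'then', ; }.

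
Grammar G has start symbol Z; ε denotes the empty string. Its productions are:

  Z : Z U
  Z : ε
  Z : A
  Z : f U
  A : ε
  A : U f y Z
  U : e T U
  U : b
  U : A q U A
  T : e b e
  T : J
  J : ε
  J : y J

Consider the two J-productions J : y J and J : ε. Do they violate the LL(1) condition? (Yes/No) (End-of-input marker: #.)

No

FIRST(y J) = { y } and FIRST(ε) = { ε }.
The second is nullable but FOLLOW(J) = { b, e, q } is disjoint from FIRST of the first.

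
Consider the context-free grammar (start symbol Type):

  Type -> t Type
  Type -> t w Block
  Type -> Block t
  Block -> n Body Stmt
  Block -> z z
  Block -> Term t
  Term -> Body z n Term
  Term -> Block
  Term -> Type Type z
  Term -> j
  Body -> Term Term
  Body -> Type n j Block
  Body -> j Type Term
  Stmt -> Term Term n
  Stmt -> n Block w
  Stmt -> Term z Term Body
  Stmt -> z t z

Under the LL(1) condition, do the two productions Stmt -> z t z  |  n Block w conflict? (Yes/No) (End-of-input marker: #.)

FIRST(z t z) = { z } and FIRST(n Block w) = { n }.
The FIRST sets are disjoint and neither alternative is nullable — no conflict.

No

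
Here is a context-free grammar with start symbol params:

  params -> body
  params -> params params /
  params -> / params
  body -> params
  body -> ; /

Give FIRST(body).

{ /, ; }

From body -> params: add FIRST(params) = { /, ; }.
body -> ; / contributes {;}.
Union: FIRST(body) = { /, ; }.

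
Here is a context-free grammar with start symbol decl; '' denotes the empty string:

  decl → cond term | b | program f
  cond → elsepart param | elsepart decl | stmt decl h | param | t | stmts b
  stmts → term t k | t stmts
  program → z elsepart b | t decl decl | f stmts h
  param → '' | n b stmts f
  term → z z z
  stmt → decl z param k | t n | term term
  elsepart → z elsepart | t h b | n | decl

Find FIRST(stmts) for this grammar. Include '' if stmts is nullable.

From stmts → term t k: add FIRST(term) = { z }.
stmts → t stmts contributes {t}.
Union: FIRST(stmts) = { t, z }.

{ t, z }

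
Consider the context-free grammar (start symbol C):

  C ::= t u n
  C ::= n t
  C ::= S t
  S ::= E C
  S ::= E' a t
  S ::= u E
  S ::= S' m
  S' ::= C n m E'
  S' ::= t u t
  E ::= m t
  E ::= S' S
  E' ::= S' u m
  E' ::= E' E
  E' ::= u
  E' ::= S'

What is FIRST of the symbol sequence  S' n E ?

{ m, n, t, u }

Add FIRST(S') = { m, n, t, u }; S' is not nullable, stop.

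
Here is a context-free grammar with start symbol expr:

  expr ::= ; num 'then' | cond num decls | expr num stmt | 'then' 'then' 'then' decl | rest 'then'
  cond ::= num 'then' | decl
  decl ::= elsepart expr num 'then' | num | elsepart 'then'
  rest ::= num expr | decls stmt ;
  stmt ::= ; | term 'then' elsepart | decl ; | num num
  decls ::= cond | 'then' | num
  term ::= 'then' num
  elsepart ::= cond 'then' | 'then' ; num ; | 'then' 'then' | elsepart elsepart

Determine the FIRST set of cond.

{ 'then', num }

cond ::= num 'then' contributes {num}.
From cond ::= decl: add FIRST(decl) = { 'then', num }.
Union: FIRST(cond) = { 'then', num }.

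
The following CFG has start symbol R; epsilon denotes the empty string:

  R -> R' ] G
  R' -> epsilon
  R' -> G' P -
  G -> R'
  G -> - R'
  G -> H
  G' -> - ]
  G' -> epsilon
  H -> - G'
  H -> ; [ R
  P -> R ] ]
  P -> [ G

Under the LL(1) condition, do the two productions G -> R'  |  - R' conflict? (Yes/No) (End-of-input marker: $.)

FIRST(R') = { -, [, ], epsilon } and FIRST(- R') = { - }.
Both contain -, so the two alternatives are not disjoint — LL(1) conflict.

Yes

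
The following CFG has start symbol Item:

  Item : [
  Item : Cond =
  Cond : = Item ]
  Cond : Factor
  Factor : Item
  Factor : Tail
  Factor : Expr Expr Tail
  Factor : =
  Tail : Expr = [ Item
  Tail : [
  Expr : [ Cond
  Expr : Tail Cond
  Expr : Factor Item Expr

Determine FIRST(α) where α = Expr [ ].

Add FIRST(Expr) = { =, [ }; Expr is not nullable, stop.

{ =, [ }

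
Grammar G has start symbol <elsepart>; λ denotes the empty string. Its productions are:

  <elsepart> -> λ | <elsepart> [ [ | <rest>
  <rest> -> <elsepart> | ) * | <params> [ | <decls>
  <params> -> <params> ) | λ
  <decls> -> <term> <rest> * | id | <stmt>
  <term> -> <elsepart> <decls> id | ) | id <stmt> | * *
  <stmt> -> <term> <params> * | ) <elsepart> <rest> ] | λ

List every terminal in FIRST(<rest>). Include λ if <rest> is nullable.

From <rest> -> <elsepart>: add FIRST(<elsepart>) = { ), *, [, id, λ } (including λ since <elsepart> is nullable).
<rest> -> ) * contributes {)}.
From <rest> -> <params> [: <params> nullable, take FIRST(<params>) ∪ {[} = { ), [ }.
From <rest> -> <decls>: add FIRST(<decls>) = { ), *, [, id, λ } (including λ since <decls> is nullable).
Union: FIRST(<rest>) = { ), *, [, id, λ }.

{ ), *, [, id, λ }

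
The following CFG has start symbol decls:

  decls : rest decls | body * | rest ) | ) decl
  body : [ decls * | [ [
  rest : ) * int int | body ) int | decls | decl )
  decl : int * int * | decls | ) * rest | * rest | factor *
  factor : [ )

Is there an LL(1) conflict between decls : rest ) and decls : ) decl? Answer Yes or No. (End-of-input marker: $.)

Yes

FIRST(rest )) = { ), *, [, int } and FIRST() decl) = { ) }.
Both contain ), so the two alternatives are not disjoint — LL(1) conflict.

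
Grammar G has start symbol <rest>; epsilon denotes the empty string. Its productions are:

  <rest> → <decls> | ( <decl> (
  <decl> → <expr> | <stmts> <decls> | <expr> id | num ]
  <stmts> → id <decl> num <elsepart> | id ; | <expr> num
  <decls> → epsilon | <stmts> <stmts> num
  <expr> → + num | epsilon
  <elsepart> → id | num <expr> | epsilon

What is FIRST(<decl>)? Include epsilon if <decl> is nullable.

{ +, id, num, epsilon }

From <decl> → <expr>: add FIRST(<expr>) = { +, epsilon } (including epsilon since <expr> is nullable).
From <decl> → <stmts> <decls>: add FIRST(<stmts>) = { +, id, num }.
From <decl> → <expr> id: <expr> nullable, take FIRST(<expr>) ∪ {id} = { +, id }.
<decl> → num ] contributes {num}.
Union: FIRST(<decl>) = { +, id, num, epsilon }.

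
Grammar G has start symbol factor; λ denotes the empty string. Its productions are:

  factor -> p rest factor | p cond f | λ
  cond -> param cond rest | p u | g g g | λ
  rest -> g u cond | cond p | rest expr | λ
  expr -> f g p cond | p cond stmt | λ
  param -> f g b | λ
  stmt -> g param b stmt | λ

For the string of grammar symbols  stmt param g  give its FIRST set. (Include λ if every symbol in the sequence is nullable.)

Add FIRST(stmt)\{λ} = { g }; stmt is nullable, continue.
Add FIRST(param)\{λ} = { f }; param is nullable, continue.
g is a terminal; add {g} and stop.

{ f, g }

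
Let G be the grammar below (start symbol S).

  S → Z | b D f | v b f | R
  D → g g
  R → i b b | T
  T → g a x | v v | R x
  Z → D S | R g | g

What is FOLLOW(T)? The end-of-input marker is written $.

{ $, g, x }

In R → T: T is at the end, add FOLLOW(R) = { $, g, x }.
Union: FOLLOW(T) = { $, g, x }.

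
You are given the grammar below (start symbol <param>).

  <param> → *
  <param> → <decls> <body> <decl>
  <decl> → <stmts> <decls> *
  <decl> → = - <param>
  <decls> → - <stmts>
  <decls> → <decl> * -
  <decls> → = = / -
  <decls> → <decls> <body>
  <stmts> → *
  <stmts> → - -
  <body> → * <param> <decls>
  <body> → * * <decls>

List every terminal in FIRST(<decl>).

{ *, -, = }

From <decl> → <stmts> <decls> *: add FIRST(<stmts>) = { *, - }.
<decl> → = - <param> contributes {=}.
Union: FIRST(<decl>) = { *, -, = }.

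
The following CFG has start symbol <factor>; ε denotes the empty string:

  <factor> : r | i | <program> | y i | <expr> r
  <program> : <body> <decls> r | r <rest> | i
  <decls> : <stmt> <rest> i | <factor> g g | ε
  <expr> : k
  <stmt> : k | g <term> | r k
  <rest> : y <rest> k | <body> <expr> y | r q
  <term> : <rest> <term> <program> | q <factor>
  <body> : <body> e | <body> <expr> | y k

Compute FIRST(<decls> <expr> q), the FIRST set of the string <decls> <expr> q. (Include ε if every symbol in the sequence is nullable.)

{ g, i, k, r, y }

Add FIRST(<decls>)\{ε} = { g, i, k, r, y }; <decls> is nullable, continue.
Add FIRST(<expr>) = { k }; <expr> is not nullable, stop.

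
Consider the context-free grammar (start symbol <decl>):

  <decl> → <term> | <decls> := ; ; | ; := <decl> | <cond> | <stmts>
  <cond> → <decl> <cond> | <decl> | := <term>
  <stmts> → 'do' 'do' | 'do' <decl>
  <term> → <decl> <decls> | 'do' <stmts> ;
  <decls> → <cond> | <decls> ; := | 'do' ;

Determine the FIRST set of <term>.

{ 'do', :=, ; }

From <term> → <decl> <decls>: add FIRST(<decl>) = { 'do', :=, ; }.
<term> → 'do' <stmts> ; contributes {'do'}.
Union: FIRST(<term>) = { 'do', :=, ; }.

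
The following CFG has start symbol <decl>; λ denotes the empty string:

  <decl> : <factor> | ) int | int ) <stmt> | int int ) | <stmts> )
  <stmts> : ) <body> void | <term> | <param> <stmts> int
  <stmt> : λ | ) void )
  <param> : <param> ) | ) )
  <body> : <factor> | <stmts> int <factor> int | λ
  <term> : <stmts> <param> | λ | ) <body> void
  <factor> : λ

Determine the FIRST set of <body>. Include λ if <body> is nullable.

From <body> : <factor>: add FIRST(<factor>) = { λ } (including λ since <factor> is nullable).
From <body> : <stmts> int <factor> int: <stmts> nullable, take FIRST(<stmts>) ∪ {int} = { ), int }.
<body> : λ contributes λ.
Union: FIRST(<body>) = { ), int, λ }.

{ ), int, λ }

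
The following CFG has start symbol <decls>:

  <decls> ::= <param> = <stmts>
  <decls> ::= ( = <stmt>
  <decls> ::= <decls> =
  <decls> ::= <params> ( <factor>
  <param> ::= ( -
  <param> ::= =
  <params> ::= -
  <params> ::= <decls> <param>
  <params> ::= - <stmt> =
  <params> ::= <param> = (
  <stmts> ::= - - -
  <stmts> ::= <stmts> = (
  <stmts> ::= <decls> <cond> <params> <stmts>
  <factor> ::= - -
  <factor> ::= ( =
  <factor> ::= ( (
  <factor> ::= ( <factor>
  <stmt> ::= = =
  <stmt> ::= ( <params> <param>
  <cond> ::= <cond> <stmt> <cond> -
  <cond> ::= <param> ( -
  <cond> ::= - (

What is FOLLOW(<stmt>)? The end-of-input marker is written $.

{ $, (, -, = }

In <decls> ::= ( = <stmt>: <stmt> is at the end, add FOLLOW(<decls>) = { $, (, -, = }.
In <params> ::= - <stmt> =: add FIRST(=) = { = }.
In <cond> ::= <cond> <stmt> <cond> -: add FIRST(<cond> -) = { (, -, = }.
Union: FOLLOW(<stmt>) = { $, (, -, = }.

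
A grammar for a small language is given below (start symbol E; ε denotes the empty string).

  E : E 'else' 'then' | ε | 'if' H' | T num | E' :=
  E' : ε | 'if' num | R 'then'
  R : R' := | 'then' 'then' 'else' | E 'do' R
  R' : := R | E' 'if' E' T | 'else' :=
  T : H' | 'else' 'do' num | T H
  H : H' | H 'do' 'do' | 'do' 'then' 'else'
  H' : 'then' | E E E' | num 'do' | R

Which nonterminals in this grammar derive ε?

{ E, E', H, H', T }

Directly nullable (have an ε-production): E, E'.
H : H' with every symbol nullable, so H is nullable.
H' : E E E' with every symbol nullable, so H' is nullable.
T : H' with every symbol nullable, so T is nullable.
No other nonterminal has a production whose RHS symbols are all nullable.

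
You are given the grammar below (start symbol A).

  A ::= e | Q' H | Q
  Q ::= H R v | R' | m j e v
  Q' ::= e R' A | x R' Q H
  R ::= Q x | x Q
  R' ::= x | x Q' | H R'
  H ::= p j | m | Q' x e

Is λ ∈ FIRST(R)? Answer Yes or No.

No nonterminal in this grammar is nullable.
No production of R has an RHS whose symbols are all nullable, so R is not nullable.

No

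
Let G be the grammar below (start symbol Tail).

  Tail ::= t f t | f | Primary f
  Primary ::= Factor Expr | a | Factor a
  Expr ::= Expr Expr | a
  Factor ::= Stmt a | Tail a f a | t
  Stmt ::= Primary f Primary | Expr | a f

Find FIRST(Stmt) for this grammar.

From Stmt ::= Primary f Primary: add FIRST(Primary) = { a, f, t }.
From Stmt ::= Expr: add FIRST(Expr) = { a }.
Stmt ::= a f contributes {a}.
Union: FIRST(Stmt) = { a, f, t }.

{ a, f, t }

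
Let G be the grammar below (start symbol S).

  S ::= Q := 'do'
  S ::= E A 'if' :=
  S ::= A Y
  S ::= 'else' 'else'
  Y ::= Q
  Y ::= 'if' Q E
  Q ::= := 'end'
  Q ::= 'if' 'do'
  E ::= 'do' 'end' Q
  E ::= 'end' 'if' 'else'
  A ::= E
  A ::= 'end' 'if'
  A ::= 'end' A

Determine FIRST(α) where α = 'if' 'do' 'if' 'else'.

'if' is a terminal; add {'if'} and stop.

{ 'if' }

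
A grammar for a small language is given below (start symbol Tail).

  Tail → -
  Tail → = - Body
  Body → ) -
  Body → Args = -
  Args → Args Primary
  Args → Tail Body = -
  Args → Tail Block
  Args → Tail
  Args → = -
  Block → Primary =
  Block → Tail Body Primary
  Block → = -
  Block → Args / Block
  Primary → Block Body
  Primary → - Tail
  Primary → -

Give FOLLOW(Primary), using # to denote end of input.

{ ), -, /, = }

In Args → Args Primary: Primary is at the end, add FOLLOW(Args) = { -, /, = }.
In Block → Primary =: add FIRST(=) = { = }.
In Block → Tail Body Primary: Primary is at the end, add FOLLOW(Block) = { ), -, /, = }.
Union: FOLLOW(Primary) = { ), -, /, = }.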